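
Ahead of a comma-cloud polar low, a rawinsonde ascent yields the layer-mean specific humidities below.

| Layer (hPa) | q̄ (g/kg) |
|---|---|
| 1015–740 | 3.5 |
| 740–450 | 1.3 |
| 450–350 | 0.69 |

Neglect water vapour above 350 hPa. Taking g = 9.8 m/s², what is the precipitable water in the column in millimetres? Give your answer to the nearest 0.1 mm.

Precipitable water is the column-integrated vapour mass per unit area: PW = (1/g) Σ q̄ Δp, with q in kg/kg and Δp in Pa (1 kg/m² of water = 1 mm).
Layer 1015–740 hPa: Δp = 275 hPa = 27500 Pa, q̄ = 0.0035 kg/kg → 0.0035 × 27500 / 9.8 = 9.82 mm
Layer 740–450 hPa: Δp = 290 hPa = 29000 Pa, q̄ = 0.0013 kg/kg → 0.0013 × 29000 / 9.8 = 3.85 mm
Layer 450–350 hPa: Δp = 100 hPa = 10000 Pa, q̄ = 0.00069 kg/kg → 0.00069 × 10000 / 9.8 = 0.70 mm
PW = 9.82 + 3.85 + 0.70 = 14.37 ≈ 14.4 mm.

PW ≈ 14.4 mm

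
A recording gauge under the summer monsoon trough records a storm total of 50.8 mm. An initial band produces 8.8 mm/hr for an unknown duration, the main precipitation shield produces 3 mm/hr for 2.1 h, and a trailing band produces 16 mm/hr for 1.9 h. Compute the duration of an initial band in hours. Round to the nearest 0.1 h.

Known phases: 3 × 2.1 + 16 × 1.9 = 6.3 + 30.4 = 36.7 mm.
Remaining depth = 50.8 − 36.7 = 14.1 mm.
Duration = 14.1 / 8.8 = 1.6 h.

duration ≈ 1.6 h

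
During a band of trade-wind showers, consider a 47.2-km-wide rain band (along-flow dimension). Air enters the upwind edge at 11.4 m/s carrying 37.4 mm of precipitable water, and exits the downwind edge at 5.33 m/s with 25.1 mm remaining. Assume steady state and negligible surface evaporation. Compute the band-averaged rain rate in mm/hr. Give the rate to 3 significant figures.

R ≈ 22.3 mm/hr

Column moisture flux per unit crosswind length is F = V × PW.
Inflow: F_in = 11.4 × 37.4 = 426.36 mm·m/s
Outflow: F_out = 5.33 × 25.1 = 133.783 mm·m/s
Steady-state rate R = (F_in − F_out)/L = (426.36 − 133.783) / 47200 m = 6.199e-03 mm/s.
R = 6.199e-03 × 3600 = 22.3 mm/hr.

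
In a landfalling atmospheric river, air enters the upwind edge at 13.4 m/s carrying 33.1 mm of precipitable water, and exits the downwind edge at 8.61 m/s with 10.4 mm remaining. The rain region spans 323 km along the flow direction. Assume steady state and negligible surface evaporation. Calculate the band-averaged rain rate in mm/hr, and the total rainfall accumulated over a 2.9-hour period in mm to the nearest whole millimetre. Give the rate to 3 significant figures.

R ≈ 3.95 mm/hr; total ≈ 11 mm

Column moisture flux per unit crosswind length is F = V × PW.
Inflow: F_in = 13.4 × 33.1 = 443.54 mm·m/s
Outflow: F_out = 8.61 × 10.4 = 89.544 mm·m/s
Steady-state rate R = (F_in − F_out)/L = (443.54 − 89.544) / 323000 m = 1.096e-03 mm/s.
R = 1.096e-03 × 3600 = 3.95 mm/hr.
Over 2.9 h: total = 3.95 × 2.9 = 11.455 ≈ 11 mm.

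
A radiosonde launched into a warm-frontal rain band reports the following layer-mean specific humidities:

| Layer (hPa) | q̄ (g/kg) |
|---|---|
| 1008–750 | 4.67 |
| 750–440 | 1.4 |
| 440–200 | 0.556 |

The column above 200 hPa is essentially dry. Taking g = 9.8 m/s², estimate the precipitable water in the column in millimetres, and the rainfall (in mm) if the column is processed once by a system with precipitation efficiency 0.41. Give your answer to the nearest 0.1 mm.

Precipitable water is the column-integrated vapour mass per unit area: PW = (1/g) Σ q̄ Δp, with q in kg/kg and Δp in Pa (1 kg/m² of water = 1 mm).
Layer 1008–750 hPa: Δp = 258 hPa = 25800 Pa, q̄ = 0.00467 kg/kg → 0.00467 × 25800 / 9.8 = 12.29 mm
Layer 750–440 hPa: Δp = 310 hPa = 31000 Pa, q̄ = 0.0014 kg/kg → 0.0014 × 31000 / 9.8 = 4.43 mm
Layer 440–200 hPa: Δp = 240 hPa = 24000 Pa, q̄ = 0.000556 kg/kg → 0.000556 × 24000 / 9.8 = 1.36 mm
PW = 12.29 + 4.43 + 1.36 = 18.08 ≈ 18.1 mm.
Rainfall = ε × PW = 0.41 × 18.1 = 7.4 mm.

PW ≈ 18.1 mm; rainfall ≈ 7.4 mm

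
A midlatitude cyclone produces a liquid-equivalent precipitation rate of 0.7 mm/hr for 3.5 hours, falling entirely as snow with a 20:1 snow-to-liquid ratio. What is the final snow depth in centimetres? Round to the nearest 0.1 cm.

snow depth ≈ 4.9 cm

Liquid-equivalent depth = 0.7 × 3.5 = 2.45 mm.
Snow depth = 2.45 mm × 20 = 49 mm = 4.9 cm.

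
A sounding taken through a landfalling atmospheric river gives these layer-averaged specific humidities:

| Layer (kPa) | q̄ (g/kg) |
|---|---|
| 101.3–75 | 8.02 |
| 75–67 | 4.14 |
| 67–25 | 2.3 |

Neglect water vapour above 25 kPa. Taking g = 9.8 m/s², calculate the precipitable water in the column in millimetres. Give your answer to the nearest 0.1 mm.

PW ≈ 34.8 mm

Precipitable water is the column-integrated vapour mass per unit area: PW = (1/g) Σ q̄ Δp, with q in kg/kg and Δp in Pa (1 kg/m² of water = 1 mm).
Layer 101.3–75 kPa: Δp = 263 hPa = 26300 Pa, q̄ = 0.00802 kg/kg → 0.00802 × 26300 / 9.8 = 21.52 mm
Layer 75–67 kPa: Δp = 80 hPa = 8000 Pa, q̄ = 0.00414 kg/kg → 0.00414 × 8000 / 9.8 = 3.38 mm
Layer 67–25 kPa: Δp = 420 hPa = 42000 Pa, q̄ = 0.0023 kg/kg → 0.0023 × 42000 / 9.8 = 9.86 mm
PW = 21.52 + 3.38 + 9.86 = 34.76 ≈ 34.8 mm.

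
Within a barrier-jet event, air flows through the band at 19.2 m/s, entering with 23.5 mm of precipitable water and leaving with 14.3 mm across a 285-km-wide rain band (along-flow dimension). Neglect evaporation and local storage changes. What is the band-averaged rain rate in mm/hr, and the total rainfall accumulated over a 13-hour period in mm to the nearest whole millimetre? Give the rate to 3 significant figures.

R ≈ 2.23 mm/hr; total ≈ 29 mm

Column moisture flux per unit crosswind length is F = V × PW.
Inflow: F_in = 19.2 × 23.5 = 451.2 mm·m/s
Outflow: F_out = 19.2 × 14.3 = 274.56 mm·m/s
Steady-state rate R = (F_in − F_out)/L = (451.2 − 274.56) / 285000 m = 6.198e-04 mm/s.
R = 6.198e-04 × 3600 = 2.23 mm/hr.
Over 13 h: total = 2.23 × 13 = 28.99 ≈ 29 mm.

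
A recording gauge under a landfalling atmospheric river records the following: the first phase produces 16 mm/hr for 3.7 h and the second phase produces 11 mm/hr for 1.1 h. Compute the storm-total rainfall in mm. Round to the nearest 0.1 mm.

Total = Σ Rᵢ Δtᵢ = 16 × 3.7 + 11 × 1.1
      = 59.2 + 12.1 = 71.3 mm.

total ≈ 71.3 mm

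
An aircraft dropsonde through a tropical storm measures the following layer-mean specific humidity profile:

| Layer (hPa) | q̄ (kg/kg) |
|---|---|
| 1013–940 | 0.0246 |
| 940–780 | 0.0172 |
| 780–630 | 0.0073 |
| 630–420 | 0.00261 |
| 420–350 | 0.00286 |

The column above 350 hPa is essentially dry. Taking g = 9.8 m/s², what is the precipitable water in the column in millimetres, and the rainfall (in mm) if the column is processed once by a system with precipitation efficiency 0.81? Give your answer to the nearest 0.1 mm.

Precipitable water is the column-integrated vapour mass per unit area: PW = (1/g) Σ q̄ Δp, with q in kg/kg and Δp in Pa (1 kg/m² of water = 1 mm).
Layer 1013–940 hPa: Δp = 73 hPa = 7300 Pa, q̄ = 0.0246 kg/kg → 0.0246 × 7300 / 9.8 = 18.32 mm
Layer 940–780 hPa: Δp = 160 hPa = 16000 Pa, q̄ = 0.0172 kg/kg → 0.0172 × 16000 / 9.8 = 28.08 mm
Layer 780–630 hPa: Δp = 150 hPa = 15000 Pa, q̄ = 0.0073 kg/kg → 0.0073 × 15000 / 9.8 = 11.17 mm
Layer 630–420 hPa: Δp = 210 hPa = 21000 Pa, q̄ = 0.00261 kg/kg → 0.00261 × 21000 / 9.8 = 5.59 mm
Layer 420–350 hPa: Δp = 70 hPa = 7000 Pa, q̄ = 0.00286 kg/kg → 0.00286 × 7000 / 9.8 = 2.04 mm
PW = 18.32 + 28.08 + 11.17 + 5.59 + 2.04 = 65.20 ≈ 65.2 mm.
Rainfall = ε × PW = 0.81 × 65.2 = 52.8 mm.

PW ≈ 65.2 mm; rainfall ≈ 52.8 mm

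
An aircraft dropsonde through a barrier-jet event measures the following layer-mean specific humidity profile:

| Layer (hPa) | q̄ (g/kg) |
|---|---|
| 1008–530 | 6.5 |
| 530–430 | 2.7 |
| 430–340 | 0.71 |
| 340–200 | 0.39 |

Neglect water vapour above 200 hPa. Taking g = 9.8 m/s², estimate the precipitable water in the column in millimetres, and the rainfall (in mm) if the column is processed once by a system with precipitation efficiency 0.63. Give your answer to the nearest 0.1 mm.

PW ≈ 35.7 mm; rainfall ≈ 22.5 mm

Precipitable water is the column-integrated vapour mass per unit area: PW = (1/g) Σ q̄ Δp, with q in kg/kg and Δp in Pa (1 kg/m² of water = 1 mm).
Layer 1008–530 hPa: Δp = 478 hPa = 47800 Pa, q̄ = 0.0065 kg/kg → 0.0065 × 47800 / 9.8 = 31.70 mm
Layer 530–430 hPa: Δp = 100 hPa = 10000 Pa, q̄ = 0.0027 kg/kg → 0.0027 × 10000 / 9.8 = 2.76 mm
Layer 430–340 hPa: Δp = 90 hPa = 9000 Pa, q̄ = 0.00071 kg/kg → 0.00071 × 9000 / 9.8 = 0.65 mm
Layer 340–200 hPa: Δp = 140 hPa = 14000 Pa, q̄ = 0.00039 kg/kg → 0.00039 × 14000 / 9.8 = 0.56 mm
PW = 31.70 + 2.76 + 0.65 + 0.56 = 35.67 ≈ 35.7 mm.
Rainfall = ε × PW = 0.63 × 35.7 = 22.5 mm.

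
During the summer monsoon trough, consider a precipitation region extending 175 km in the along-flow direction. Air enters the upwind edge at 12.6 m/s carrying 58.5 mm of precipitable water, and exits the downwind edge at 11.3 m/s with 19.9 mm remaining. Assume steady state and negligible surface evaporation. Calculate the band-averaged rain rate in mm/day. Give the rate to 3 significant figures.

R ≈ 253 mm/day

Column moisture flux per unit crosswind length is F = V × PW.
Inflow: F_in = 12.6 × 58.5 = 737.1 mm·m/s
Outflow: F_out = 11.3 × 19.9 = 224.87 mm·m/s
Steady-state rate R = (F_in − F_out)/L = (737.1 − 224.87) / 175000 m = 2.927e-03 mm/s.
R = 2.927e-03 × 3600 × 24 = 253 mm/day.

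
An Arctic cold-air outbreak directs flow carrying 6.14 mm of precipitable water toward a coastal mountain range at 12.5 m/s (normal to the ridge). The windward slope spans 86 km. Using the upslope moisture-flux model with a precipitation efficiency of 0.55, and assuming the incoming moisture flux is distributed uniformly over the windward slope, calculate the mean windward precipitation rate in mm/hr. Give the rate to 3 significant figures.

Incoming column moisture flux per unit ridge length: F = V × PW = 12.5 × 6.14 = 76.75 mm·m/s.
Spread over the 86 km slope with efficiency ε = 0.55: R = ε·F/W = 0.55 × 76.75 / 86000 m = 4.908e-04 mm/s.
R = 4.908e-04 × 3600 = 1.77 mm/hr.

R ≈ 1.77 mm/hr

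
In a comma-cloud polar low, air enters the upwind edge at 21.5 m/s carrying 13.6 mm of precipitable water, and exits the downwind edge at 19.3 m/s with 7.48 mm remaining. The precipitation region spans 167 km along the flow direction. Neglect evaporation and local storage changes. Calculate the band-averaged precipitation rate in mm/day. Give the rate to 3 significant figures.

R ≈ 76.6 mm/day

Column moisture flux per unit crosswind length is F = V × PW.
Inflow: F_in = 21.5 × 13.6 = 292.4 mm·m/s
Outflow: F_out = 19.3 × 7.48 = 144.364 mm·m/s
Steady-state rate R = (F_in − F_out)/L = (292.4 − 144.364) / 167000 m = 8.864e-04 mm/s.
R = 8.864e-04 × 3600 × 24 = 76.6 mm/day.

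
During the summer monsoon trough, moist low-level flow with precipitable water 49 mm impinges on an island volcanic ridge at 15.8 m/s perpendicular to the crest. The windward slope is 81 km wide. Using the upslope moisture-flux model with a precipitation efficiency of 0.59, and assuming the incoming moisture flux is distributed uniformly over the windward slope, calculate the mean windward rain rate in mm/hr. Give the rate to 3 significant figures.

Incoming column moisture flux per unit ridge length: F = V × PW = 15.8 × 49 = 774.2 mm·m/s.
Spread over the 81 km slope with efficiency ε = 0.59: R = ε·F/W = 0.59 × 774.2 / 81000 m = 5.639e-03 mm/s.
R = 5.639e-03 × 3600 = 20.3 mm/hr.

R ≈ 20.3 mm/hr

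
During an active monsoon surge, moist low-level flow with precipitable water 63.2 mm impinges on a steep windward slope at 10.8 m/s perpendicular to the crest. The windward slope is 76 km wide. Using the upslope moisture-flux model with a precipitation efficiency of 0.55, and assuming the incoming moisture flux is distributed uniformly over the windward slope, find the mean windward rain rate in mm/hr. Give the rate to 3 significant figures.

R ≈ 17.8 mm/hr

Incoming column moisture flux per unit ridge length: F = V × PW = 10.8 × 63.2 = 682.56 mm·m/s.
Spread over the 76 km slope with efficiency ε = 0.55: R = ε·F/W = 0.55 × 682.56 / 76000 m = 4.940e-03 mm/s.
R = 4.940e-03 × 3600 = 17.8 mm/hr.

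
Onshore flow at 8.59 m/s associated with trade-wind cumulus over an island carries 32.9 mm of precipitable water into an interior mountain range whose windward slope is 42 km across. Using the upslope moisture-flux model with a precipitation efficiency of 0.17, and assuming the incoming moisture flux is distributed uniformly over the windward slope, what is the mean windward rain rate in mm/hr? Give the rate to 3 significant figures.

Incoming column moisture flux per unit ridge length: F = V × PW = 8.59 × 32.9 = 282.611 mm·m/s.
Spread over the 42 km slope with efficiency ε = 0.17: R = ε·F/W = 0.17 × 282.611 / 42000 m = 1.144e-03 mm/s.
R = 1.144e-03 × 3600 = 4.12 mm/hr.

R ≈ 4.12 mm/hr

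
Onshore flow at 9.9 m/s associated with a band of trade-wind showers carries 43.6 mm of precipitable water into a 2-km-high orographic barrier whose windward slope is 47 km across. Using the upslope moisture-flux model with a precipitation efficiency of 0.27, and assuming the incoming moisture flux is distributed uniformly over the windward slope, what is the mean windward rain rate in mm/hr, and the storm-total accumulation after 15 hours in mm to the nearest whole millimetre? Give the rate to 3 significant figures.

Incoming column moisture flux per unit ridge length: F = V × PW = 9.9 × 43.6 = 431.64 mm·m/s.
Spread over the 47 km slope with efficiency ε = 0.27: R = ε·F/W = 0.27 × 431.64 / 47000 m = 2.480e-03 mm/s.
R = 2.480e-03 × 3600 = 8.93 mm/hr.
Over 15 h: total = 8.93 × 15 = 133.95 ≈ 134 mm.

R ≈ 8.93 mm/hr; total ≈ 134 mm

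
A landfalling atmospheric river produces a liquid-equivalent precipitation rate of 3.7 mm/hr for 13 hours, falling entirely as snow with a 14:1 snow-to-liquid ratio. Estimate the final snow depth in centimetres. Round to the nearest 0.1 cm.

snow depth ≈ 67.3 cm

Liquid-equivalent depth = 3.7 × 13 = 48.1 mm.
Snow depth = 48.1 mm × 14 = 673.4 mm = 67.3 cm.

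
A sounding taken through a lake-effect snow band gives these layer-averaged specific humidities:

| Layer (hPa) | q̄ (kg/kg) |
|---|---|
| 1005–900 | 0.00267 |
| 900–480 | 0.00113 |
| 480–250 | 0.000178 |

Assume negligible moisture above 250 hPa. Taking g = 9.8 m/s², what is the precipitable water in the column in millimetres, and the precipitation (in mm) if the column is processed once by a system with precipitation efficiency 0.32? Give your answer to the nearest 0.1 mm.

Precipitable water is the column-integrated vapour mass per unit area: PW = (1/g) Σ q̄ Δp, with q in kg/kg and Δp in Pa (1 kg/m² of water = 1 mm).
Layer 1005–900 hPa: Δp = 105 hPa = 10500 Pa, q̄ = 0.00267 kg/kg → 0.00267 × 10500 / 9.8 = 2.86 mm
Layer 900–480 hPa: Δp = 420 hPa = 42000 Pa, q̄ = 0.00113 kg/kg → 0.00113 × 42000 / 9.8 = 4.84 mm
Layer 480–250 hPa: Δp = 230 hPa = 23000 Pa, q̄ = 0.000178 kg/kg → 0.000178 × 23000 / 9.8 = 0.42 mm
PW = 2.86 + 4.84 + 0.42 = 8.12 ≈ 8.1 mm.
Precipitation = ε × PW = 0.32 × 8.1 = 2.6 mm.

PW ≈ 8.1 mm; precipitation ≈ 2.6 mm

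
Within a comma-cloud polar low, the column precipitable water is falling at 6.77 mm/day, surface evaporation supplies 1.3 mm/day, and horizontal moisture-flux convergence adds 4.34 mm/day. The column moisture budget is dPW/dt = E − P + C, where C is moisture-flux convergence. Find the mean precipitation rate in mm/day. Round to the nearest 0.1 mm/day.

P ≈ 12.4 mm/day

dPW/dt = -6.77 mm/day.
P = E + C − dPW/dt = 1.3 + (4.34) − (-6.77) = 12.4 mm/day.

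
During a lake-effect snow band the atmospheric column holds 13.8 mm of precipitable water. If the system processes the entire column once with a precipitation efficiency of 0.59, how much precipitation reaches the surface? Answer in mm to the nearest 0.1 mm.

precipitation ≈ 8.1 mm

Precipitation = ε × PW = 0.59 × 13.8 = 8.1 mm.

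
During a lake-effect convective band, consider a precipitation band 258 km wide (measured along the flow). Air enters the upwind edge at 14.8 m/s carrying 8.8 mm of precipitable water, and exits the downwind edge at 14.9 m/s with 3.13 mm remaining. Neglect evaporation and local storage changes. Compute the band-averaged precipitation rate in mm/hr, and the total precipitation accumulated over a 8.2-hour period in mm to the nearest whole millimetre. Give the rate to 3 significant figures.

Column moisture flux per unit crosswind length is F = V × PW.
Inflow: F_in = 14.8 × 8.8 = 130.24 mm·m/s
Outflow: F_out = 14.9 × 3.13 = 46.637 mm·m/s
Steady-state rate R = (F_in − F_out)/L = (130.24 − 46.637) / 258000 m = 3.240e-04 mm/s.
R = 3.240e-04 × 3600 = 1.17 mm/hr.
Over 8.2 h: total = 1.17 × 8.2 = 9.594 ≈ 10 mm.

R ≈ 1.17 mm/hr; total ≈ 10 mm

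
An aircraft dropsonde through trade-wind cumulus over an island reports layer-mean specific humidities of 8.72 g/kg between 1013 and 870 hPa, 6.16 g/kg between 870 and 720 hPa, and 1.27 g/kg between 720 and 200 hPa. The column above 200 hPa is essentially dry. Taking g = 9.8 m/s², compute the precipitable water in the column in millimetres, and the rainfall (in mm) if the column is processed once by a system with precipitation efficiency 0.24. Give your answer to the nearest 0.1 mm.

PW ≈ 28.9 mm; rainfall ≈ 6.9 mm

Precipitable water is the column-integrated vapour mass per unit area: PW = (1/g) Σ q̄ Δp, with q in kg/kg and Δp in Pa (1 kg/m² of water = 1 mm).
Layer 1013–870 hPa: Δp = 143 hPa = 14300 Pa, q̄ = 0.00872 kg/kg → 0.00872 × 14300 / 9.8 = 12.72 mm
Layer 870–720 hPa: Δp = 150 hPa = 15000 Pa, q̄ = 0.00616 kg/kg → 0.00616 × 15000 / 9.8 = 9.43 mm
Layer 720–200 hPa: Δp = 520 hPa = 52000 Pa, q̄ = 0.00127 kg/kg → 0.00127 × 52000 / 9.8 = 6.74 mm
PW = 12.72 + 9.43 + 6.74 = 28.89 ≈ 28.9 mm.
Rainfall = ε × PW = 0.24 × 28.9 = 6.9 mm.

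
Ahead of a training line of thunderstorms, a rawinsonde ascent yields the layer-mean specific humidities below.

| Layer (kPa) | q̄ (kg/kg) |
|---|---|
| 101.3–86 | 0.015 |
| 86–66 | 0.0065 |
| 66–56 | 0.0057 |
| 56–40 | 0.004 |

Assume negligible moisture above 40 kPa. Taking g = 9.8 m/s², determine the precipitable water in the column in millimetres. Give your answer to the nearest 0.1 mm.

PW ≈ 49.0 mm

Precipitable water is the column-integrated vapour mass per unit area: PW = (1/g) Σ q̄ Δp, with q in kg/kg and Δp in Pa (1 kg/m² of water = 1 mm).
Layer 101.3–86 kPa: Δp = 153 hPa = 15300 Pa, q̄ = 0.015 kg/kg → 0.015 × 15300 / 9.8 = 23.42 mm
Layer 86–66 kPa: Δp = 200 hPa = 20000 Pa, q̄ = 0.0065 kg/kg → 0.0065 × 20000 / 9.8 = 13.27 mm
Layer 66–56 kPa: Δp = 100 hPa = 10000 Pa, q̄ = 0.0057 kg/kg → 0.0057 × 10000 / 9.8 = 5.82 mm
Layer 56–40 kPa: Δp = 160 hPa = 16000 Pa, q̄ = 0.004 kg/kg → 0.004 × 16000 / 9.8 = 6.53 mm
PW = 23.42 + 13.27 + 5.82 + 6.53 = 49.04 ≈ 49.0 mm.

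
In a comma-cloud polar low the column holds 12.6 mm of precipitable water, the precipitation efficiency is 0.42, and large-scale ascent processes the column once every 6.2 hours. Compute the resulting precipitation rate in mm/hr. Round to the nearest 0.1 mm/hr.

R ≈ 0.9 mm/hr

Each overturning extracts ε × PW = 0.42 × 12.6 = 5.292 mm.
Rate = ε·PW / τ = 5.292 / 6.2 h = 0.9 mm/hr.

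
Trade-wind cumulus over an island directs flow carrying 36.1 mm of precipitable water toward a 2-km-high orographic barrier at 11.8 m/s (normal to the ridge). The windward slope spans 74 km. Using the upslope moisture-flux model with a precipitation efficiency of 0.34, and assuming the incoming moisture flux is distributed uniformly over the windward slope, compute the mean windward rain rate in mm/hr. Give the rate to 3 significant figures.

R ≈ 7.05 mm/hr

Incoming column moisture flux per unit ridge length: F = V × PW = 11.8 × 36.1 = 425.98 mm·m/s.
Spread over the 74 km slope with efficiency ε = 0.34: R = ε·F/W = 0.34 × 425.98 / 74000 m = 1.957e-03 mm/s.
R = 1.957e-03 × 3600 = 7.05 mm/hr.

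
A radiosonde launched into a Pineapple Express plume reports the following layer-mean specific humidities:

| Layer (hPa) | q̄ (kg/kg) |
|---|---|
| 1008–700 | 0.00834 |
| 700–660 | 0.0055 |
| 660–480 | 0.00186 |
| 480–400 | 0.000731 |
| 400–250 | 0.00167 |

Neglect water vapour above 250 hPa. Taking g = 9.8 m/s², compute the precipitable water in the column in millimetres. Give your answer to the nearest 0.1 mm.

Precipitable water is the column-integrated vapour mass per unit area: PW = (1/g) Σ q̄ Δp, with q in kg/kg and Δp in Pa (1 kg/m² of water = 1 mm).
Layer 1008–700 hPa: Δp = 308 hPa = 30800 Pa, q̄ = 0.00834 kg/kg → 0.00834 × 30800 / 9.8 = 26.21 mm
Layer 700–660 hPa: Δp = 40 hPa = 4000 Pa, q̄ = 0.0055 kg/kg → 0.0055 × 4000 / 9.8 = 2.24 mm
Layer 660–480 hPa: Δp = 180 hPa = 18000 Pa, q̄ = 0.00186 kg/kg → 0.00186 × 18000 / 9.8 = 3.42 mm
Layer 480–400 hPa: Δp = 80 hPa = 8000 Pa, q̄ = 0.000731 kg/kg → 0.000731 × 8000 / 9.8 = 0.60 mm
Layer 400–250 hPa: Δp = 150 hPa = 15000 Pa, q̄ = 0.00167 kg/kg → 0.00167 × 15000 / 9.8 = 2.56 mm
PW = 26.21 + 2.24 + 3.42 + 0.60 + 2.56 = 35.03 ≈ 35.0 mm.

PW ≈ 35.0 mm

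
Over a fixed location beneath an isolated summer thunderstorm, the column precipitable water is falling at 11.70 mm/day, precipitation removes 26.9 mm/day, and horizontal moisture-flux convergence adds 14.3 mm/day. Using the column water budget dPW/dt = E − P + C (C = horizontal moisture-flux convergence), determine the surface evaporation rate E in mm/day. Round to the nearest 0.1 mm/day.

E ≈ 0.9 mm/day

dPW/dt = -11.70 mm/day.
E = dPW/dt + P − C = (-11.70) + 26.9 − (14.3) = 0.9 mm/day.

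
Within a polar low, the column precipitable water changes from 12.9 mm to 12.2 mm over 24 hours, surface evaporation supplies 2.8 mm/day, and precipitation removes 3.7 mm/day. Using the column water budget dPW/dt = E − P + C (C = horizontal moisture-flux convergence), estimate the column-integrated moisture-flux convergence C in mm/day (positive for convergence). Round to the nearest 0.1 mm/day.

dPW/dt = (12.2 − 12.9) mm / (24/24 day) = -0.700 mm/day.
C = dPW/dt − E + P = (-0.700) − 2.8 + 3.7 = 0.2 mm/day.

C ≈ 0.2 mm/day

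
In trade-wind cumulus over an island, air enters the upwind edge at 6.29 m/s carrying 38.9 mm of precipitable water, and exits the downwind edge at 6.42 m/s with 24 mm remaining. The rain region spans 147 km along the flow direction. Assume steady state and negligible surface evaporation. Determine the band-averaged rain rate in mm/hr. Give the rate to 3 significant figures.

R ≈ 2.22 mm/hr

Column moisture flux per unit crosswind length is F = V × PW.
Inflow: F_in = 6.29 × 38.9 = 244.681 mm·m/s
Outflow: F_out = 6.42 × 24 = 154.08 mm·m/s
Steady-state rate R = (F_in − F_out)/L = (244.681 − 154.08) / 147000 m = 6.163e-04 mm/s.
R = 6.163e-04 × 3600 = 2.22 mm/hr.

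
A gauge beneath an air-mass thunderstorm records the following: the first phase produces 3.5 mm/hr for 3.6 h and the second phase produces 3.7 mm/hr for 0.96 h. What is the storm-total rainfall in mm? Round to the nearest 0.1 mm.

Total = Σ Rᵢ Δtᵢ = 3.5 × 3.6 + 3.7 × 0.96
      = 12.6 + 3.552 = 16.2 mm.

total ≈ 16.2 mm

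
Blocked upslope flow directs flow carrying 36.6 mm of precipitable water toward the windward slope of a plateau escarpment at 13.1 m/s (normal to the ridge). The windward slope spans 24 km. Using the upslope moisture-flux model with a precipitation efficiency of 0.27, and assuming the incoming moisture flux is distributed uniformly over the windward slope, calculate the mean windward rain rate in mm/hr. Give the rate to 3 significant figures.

R ≈ 19.4 mm/hr

Incoming column moisture flux per unit ridge length: F = V × PW = 13.1 × 36.6 = 479.46 mm·m/s.
Spread over the 24 km slope with efficiency ε = 0.27: R = ε·F/W = 0.27 × 479.46 / 24000 m = 5.394e-03 mm/s.
R = 5.394e-03 × 3600 = 19.4 mm/hr.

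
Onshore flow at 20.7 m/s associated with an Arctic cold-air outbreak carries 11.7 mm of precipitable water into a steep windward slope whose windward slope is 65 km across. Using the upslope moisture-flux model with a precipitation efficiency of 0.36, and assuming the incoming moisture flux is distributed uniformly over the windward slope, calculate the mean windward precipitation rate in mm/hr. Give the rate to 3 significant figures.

Incoming column moisture flux per unit ridge length: F = V × PW = 20.7 × 11.7 = 242.19 mm·m/s.
Spread over the 65 km slope with efficiency ε = 0.36: R = ε·F/W = 0.36 × 242.19 / 65000 m = 1.341e-03 mm/s.
R = 1.341e-03 × 3600 = 4.83 mm/hr.

R ≈ 4.83 mm/hr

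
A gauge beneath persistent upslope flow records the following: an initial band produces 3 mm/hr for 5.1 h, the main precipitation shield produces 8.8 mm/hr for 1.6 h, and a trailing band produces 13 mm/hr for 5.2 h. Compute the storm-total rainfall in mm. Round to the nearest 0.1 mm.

Total = Σ Rᵢ Δtᵢ = 3 × 5.1 + 8.8 × 1.6 + 13 × 5.2
      = 15.3 + 14.08 + 67.6 = 97.0 mm.

total ≈ 97.0 mm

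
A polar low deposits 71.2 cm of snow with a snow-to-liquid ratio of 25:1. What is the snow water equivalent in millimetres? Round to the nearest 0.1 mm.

SWE = snow depth / ratio = 71.2 cm / 25 = 2.848 cm = 28.5 mm.

SWE ≈ 28.5 mm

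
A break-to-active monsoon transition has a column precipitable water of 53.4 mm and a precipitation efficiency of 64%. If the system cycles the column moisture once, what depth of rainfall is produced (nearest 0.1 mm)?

rainfall ≈ 34.2 mm

Rainfall = ε × PW = 0.64 × 53.4 = 34.2 mm.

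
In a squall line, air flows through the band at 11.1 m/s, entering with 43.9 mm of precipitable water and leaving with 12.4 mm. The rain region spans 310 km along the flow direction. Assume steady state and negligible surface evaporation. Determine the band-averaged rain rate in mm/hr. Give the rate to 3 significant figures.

R ≈ 4.06 mm/hr

Column moisture flux per unit crosswind length is F = V × PW.
Inflow: F_in = 11.1 × 43.9 = 487.29 mm·m/s
Outflow: F_out = 11.1 × 12.4 = 137.64 mm·m/s
Steady-state rate R = (F_in − F_out)/L = (487.29 − 137.64) / 310000 m = 1.128e-03 mm/s.
R = 1.128e-03 × 3600 = 4.06 mm/hr.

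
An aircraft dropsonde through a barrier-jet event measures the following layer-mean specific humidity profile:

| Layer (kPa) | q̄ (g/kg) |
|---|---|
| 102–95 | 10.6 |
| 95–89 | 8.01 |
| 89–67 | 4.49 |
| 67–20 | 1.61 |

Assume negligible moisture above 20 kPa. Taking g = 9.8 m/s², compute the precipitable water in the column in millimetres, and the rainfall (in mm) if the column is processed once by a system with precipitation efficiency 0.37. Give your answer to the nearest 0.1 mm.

Precipitable water is the column-integrated vapour mass per unit area: PW = (1/g) Σ q̄ Δp, with q in kg/kg and Δp in Pa (1 kg/m² of water = 1 mm).
Layer 102–95 kPa: Δp = 70 hPa = 7000 Pa, q̄ = 0.0106 kg/kg → 0.0106 × 7000 / 9.8 = 7.57 mm
Layer 95–89 kPa: Δp = 60 hPa = 6000 Pa, q̄ = 0.00801 kg/kg → 0.00801 × 6000 / 9.8 = 4.90 mm
Layer 89–67 kPa: Δp = 220 hPa = 22000 Pa, q̄ = 0.00449 kg/kg → 0.00449 × 22000 / 9.8 = 10.08 mm
Layer 67–20 kPa: Δp = 470 hPa = 47000 Pa, q̄ = 0.00161 kg/kg → 0.00161 × 47000 / 9.8 = 7.72 mm
PW = 7.57 + 4.90 + 10.08 + 7.72 = 30.27 ≈ 30.3 mm.
Rainfall = ε × PW = 0.37 × 30.3 = 11.2 mm.

PW ≈ 30.3 mm; rainfall ≈ 11.2 mm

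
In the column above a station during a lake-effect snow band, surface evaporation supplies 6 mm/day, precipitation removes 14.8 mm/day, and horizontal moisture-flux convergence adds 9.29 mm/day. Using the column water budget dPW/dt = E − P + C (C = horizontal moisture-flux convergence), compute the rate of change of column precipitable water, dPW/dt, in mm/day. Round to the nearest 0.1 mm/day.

dPW/dt = E − P + C = 6 − 14.8 + (9.29) = 0.5 mm/day.

dPW/dt ≈ 0.5 mm/day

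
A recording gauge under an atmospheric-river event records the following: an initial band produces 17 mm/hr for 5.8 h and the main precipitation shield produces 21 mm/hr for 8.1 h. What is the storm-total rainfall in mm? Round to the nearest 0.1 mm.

Total = Σ Rᵢ Δtᵢ = 17 × 5.8 + 21 × 8.1
      = 98.6 + 170.1 = 268.7 mm.

total ≈ 268.7 mm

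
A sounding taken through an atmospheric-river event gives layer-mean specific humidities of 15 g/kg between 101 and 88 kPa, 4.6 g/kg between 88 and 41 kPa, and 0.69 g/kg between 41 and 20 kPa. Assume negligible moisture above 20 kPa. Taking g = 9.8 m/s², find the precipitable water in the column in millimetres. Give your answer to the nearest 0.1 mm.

PW ≈ 43.4 mm

Precipitable water is the column-integrated vapour mass per unit area: PW = (1/g) Σ q̄ Δp, with q in kg/kg and Δp in Pa (1 kg/m² of water = 1 mm).
Layer 101–88 kPa: Δp = 130 hPa = 13000 Pa, q̄ = 0.015 kg/kg → 0.015 × 13000 / 9.8 = 19.90 mm
Layer 88–41 kPa: Δp = 470 hPa = 47000 Pa, q̄ = 0.0046 kg/kg → 0.0046 × 47000 / 9.8 = 22.06 mm
Layer 41–20 kPa: Δp = 210 hPa = 21000 Pa, q̄ = 0.00069 kg/kg → 0.00069 × 21000 / 9.8 = 1.48 mm
PW = 19.90 + 22.06 + 1.48 = 43.44 ≈ 43.4 mm.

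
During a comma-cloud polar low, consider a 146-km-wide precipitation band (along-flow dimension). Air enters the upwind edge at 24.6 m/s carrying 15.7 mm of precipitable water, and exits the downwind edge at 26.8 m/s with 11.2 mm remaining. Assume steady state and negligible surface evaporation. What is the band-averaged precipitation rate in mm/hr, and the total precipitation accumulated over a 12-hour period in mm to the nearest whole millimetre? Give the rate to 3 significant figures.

R ≈ 2.12 mm/hr; total ≈ 25 mm

Column moisture flux per unit crosswind length is F = V × PW.
Inflow: F_in = 24.6 × 15.7 = 386.22 mm·m/s
Outflow: F_out = 26.8 × 11.2 = 300.16 mm·m/s
Steady-state rate R = (F_in − F_out)/L = (386.22 − 300.16) / 146000 m = 5.895e-04 mm/s.
R = 5.895e-04 × 3600 = 2.12 mm/hr.
Over 12 h: total = 2.12 × 12 = 25.44 ≈ 25 mm.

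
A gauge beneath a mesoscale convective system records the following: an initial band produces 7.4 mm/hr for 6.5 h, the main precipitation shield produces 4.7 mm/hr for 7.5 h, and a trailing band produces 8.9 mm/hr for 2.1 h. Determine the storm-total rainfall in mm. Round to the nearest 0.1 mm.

total ≈ 102.0 mm

Total = Σ Rᵢ Δtᵢ = 7.4 × 6.5 + 4.7 × 7.5 + 8.9 × 2.1
      = 48.1 + 35.25 + 18.69 = 102.0 mm.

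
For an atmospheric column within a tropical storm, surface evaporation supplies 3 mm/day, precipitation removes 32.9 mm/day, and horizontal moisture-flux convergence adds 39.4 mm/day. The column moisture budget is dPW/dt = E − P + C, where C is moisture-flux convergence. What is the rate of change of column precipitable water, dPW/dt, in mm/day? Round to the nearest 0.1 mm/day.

dPW/dt ≈ 9.5 mm/day

dPW/dt = E − P + C = 3 − 32.9 + (39.4) = 9.5 mm/day.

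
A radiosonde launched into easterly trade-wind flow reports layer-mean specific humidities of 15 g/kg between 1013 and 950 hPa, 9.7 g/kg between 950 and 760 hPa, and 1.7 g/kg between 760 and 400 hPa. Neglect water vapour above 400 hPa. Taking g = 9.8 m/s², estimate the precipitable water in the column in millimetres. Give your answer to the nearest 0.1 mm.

PW ≈ 34.7 mm

Precipitable water is the column-integrated vapour mass per unit area: PW = (1/g) Σ q̄ Δp, with q in kg/kg and Δp in Pa (1 kg/m² of water = 1 mm).
Layer 1013–950 hPa: Δp = 63 hPa = 6300 Pa, q̄ = 0.015 kg/kg → 0.015 × 6300 / 9.8 = 9.64 mm
Layer 950–760 hPa: Δp = 190 hPa = 19000 Pa, q̄ = 0.0097 kg/kg → 0.0097 × 19000 / 9.8 = 18.81 mm
Layer 760–400 hPa: Δp = 360 hPa = 36000 Pa, q̄ = 0.0017 kg/kg → 0.0017 × 36000 / 9.8 = 6.24 mm
PW = 9.64 + 18.81 + 6.24 = 34.69 ≈ 34.7 mm.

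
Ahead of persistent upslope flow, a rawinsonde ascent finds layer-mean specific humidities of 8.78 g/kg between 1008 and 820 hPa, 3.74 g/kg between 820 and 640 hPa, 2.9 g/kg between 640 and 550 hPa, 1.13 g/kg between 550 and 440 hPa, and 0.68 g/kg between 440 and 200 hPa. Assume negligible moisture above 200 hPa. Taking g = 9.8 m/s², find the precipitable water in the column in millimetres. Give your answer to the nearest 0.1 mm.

PW ≈ 29.3 mm

Precipitable water is the column-integrated vapour mass per unit area: PW = (1/g) Σ q̄ Δp, with q in kg/kg and Δp in Pa (1 kg/m² of water = 1 mm).
Layer 1008–820 hPa: Δp = 188 hPa = 18800 Pa, q̄ = 0.00878 kg/kg → 0.00878 × 18800 / 9.8 = 16.84 mm
Layer 820–640 hPa: Δp = 180 hPa = 18000 Pa, q̄ = 0.00374 kg/kg → 0.00374 × 18000 / 9.8 = 6.87 mm
Layer 640–550 hPa: Δp = 90 hPa = 9000 Pa, q̄ = 0.0029 kg/kg → 0.0029 × 9000 / 9.8 = 2.66 mm
Layer 550–440 hPa: Δp = 110 hPa = 11000 Pa, q̄ = 0.00113 kg/kg → 0.00113 × 11000 / 9.8 = 1.27 mm
Layer 440–200 hPa: Δp = 240 hPa = 24000 Pa, q̄ = 0.00068 kg/kg → 0.00068 × 24000 / 9.8 = 1.67 mm
PW = 16.84 + 6.87 + 2.66 + 1.27 + 1.67 = 29.31 ≈ 29.3 mm.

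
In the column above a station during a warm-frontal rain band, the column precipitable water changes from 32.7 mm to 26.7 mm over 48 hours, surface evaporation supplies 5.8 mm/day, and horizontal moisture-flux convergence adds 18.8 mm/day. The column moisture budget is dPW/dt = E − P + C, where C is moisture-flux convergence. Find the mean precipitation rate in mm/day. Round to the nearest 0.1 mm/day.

dPW/dt = (26.7 − 32.7) mm / (48/24 day) = -3.000 mm/day.
P = E + C − dPW/dt = 5.8 + (18.8) − (-3.000) = 27.6 mm/day.

P ≈ 27.6 mm/day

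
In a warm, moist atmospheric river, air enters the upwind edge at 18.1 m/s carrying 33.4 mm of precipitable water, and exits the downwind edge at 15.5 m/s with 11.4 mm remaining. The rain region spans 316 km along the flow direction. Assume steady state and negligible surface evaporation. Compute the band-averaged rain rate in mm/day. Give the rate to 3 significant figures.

R ≈ 117 mm/day

Column moisture flux per unit crosswind length is F = V × PW.
Inflow: F_in = 18.1 × 33.4 = 604.54 mm·m/s
Outflow: F_out = 15.5 × 11.4 = 176.7 mm·m/s
Steady-state rate R = (F_in − F_out)/L = (604.54 − 176.7) / 316000 m = 1.354e-03 mm/s.
R = 1.354e-03 × 3600 × 24 = 117 mm/day.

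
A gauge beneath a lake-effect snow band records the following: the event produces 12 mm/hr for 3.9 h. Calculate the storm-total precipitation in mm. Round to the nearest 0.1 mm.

total ≈ 46.8 mm

Total = Σ Rᵢ Δtᵢ = 12 × 3.9
      = 46.8 = 46.8 mm.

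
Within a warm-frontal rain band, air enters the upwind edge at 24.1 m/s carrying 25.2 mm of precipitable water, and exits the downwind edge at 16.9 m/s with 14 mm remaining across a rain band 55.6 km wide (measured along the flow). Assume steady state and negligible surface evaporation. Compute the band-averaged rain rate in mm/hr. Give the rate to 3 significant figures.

Column moisture flux per unit crosswind length is F = V × PW.
Inflow: F_in = 24.1 × 25.2 = 607.32 mm·m/s
Outflow: F_out = 16.9 × 14 = 236.6 mm·m/s
Steady-state rate R = (F_in − F_out)/L = (607.32 − 236.6) / 55600 m = 6.668e-03 mm/s.
R = 6.668e-03 × 3600 = 24.0 mm/hr.

R ≈ 24.0 mm/hr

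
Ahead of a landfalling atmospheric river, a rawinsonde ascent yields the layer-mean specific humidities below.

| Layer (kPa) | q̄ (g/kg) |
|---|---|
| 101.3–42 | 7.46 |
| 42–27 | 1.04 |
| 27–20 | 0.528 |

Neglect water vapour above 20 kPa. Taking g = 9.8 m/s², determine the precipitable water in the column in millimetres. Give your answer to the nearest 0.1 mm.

PW ≈ 47.1 mm

Precipitable water is the column-integrated vapour mass per unit area: PW = (1/g) Σ q̄ Δp, with q in kg/kg and Δp in Pa (1 kg/m² of water = 1 mm).
Layer 101.3–42 kPa: Δp = 593 hPa = 59300 Pa, q̄ = 0.00746 kg/kg → 0.00746 × 59300 / 9.8 = 45.14 mm
Layer 42–27 kPa: Δp = 150 hPa = 15000 Pa, q̄ = 0.00104 kg/kg → 0.00104 × 15000 / 9.8 = 1.59 mm
Layer 27–20 kPa: Δp = 70 hPa = 7000 Pa, q̄ = 0.000528 kg/kg → 0.000528 × 7000 / 9.8 = 0.38 mm
PW = 45.14 + 1.59 + 0.38 = 47.11 ≈ 47.1 mm.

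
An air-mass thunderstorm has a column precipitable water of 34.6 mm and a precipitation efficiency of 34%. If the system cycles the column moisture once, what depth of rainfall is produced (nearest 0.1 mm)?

rainfall ≈ 11.8 mm

Rainfall = ε × PW = 0.34 × 34.6 = 11.8 mm.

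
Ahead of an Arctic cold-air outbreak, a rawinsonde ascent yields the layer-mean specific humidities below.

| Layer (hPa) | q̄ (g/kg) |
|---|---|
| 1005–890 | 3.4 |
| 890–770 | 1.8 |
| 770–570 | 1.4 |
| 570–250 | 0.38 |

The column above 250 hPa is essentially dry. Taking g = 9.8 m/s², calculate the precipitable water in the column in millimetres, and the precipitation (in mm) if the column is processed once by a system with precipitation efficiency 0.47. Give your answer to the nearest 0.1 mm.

PW ≈ 10.3 mm; precipitation ≈ 4.8 mm

Precipitable water is the column-integrated vapour mass per unit area: PW = (1/g) Σ q̄ Δp, with q in kg/kg and Δp in Pa (1 kg/m² of water = 1 mm).
Layer 1005–890 hPa: Δp = 115 hPa = 11500 Pa, q̄ = 0.0034 kg/kg → 0.0034 × 11500 / 9.8 = 3.99 mm
Layer 890–770 hPa: Δp = 120 hPa = 12000 Pa, q̄ = 0.0018 kg/kg → 0.0018 × 12000 / 9.8 = 2.20 mm
Layer 770–570 hPa: Δp = 200 hPa = 20000 Pa, q̄ = 0.0014 kg/kg → 0.0014 × 20000 / 9.8 = 2.86 mm
Layer 570–250 hPa: Δp = 320 hPa = 32000 Pa, q̄ = 0.00038 kg/kg → 0.00038 × 32000 / 9.8 = 1.24 mm
PW = 3.99 + 2.20 + 2.86 + 1.24 = 10.29 ≈ 10.3 mm.
Precipitation = ε × PW = 0.47 × 10.3 = 4.8 mm.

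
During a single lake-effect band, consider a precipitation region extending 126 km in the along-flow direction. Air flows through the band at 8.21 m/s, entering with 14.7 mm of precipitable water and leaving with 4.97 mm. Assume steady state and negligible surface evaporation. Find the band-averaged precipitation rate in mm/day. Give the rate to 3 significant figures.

R ≈ 54.8 mm/day

Column moisture flux per unit crosswind length is F = V × PW.
Inflow: F_in = 8.21 × 14.7 = 120.687 mm·m/s
Outflow: F_out = 8.21 × 4.97 = 40.8037 mm·m/s
Steady-state rate R = (F_in − F_out)/L = (120.687 − 40.8037) / 126000 m = 6.340e-04 mm/s.
R = 6.340e-04 × 3600 × 24 = 54.8 mm/day.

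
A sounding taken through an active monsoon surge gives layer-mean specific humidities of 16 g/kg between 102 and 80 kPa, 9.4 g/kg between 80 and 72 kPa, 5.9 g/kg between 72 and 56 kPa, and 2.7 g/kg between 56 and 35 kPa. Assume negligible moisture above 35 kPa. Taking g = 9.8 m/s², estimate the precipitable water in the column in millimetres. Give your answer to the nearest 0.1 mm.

PW ≈ 59.0 mm

Precipitable water is the column-integrated vapour mass per unit area: PW = (1/g) Σ q̄ Δp, with q in kg/kg and Δp in Pa (1 kg/m² of water = 1 mm).
Layer 102–80 kPa: Δp = 220 hPa = 22000 Pa, q̄ = 0.016 kg/kg → 0.016 × 22000 / 9.8 = 35.92 mm
Layer 80–72 kPa: Δp = 80 hPa = 8000 Pa, q̄ = 0.0094 kg/kg → 0.0094 × 8000 / 9.8 = 7.67 mm
Layer 72–56 kPa: Δp = 160 hPa = 16000 Pa, q̄ = 0.0059 kg/kg → 0.0059 × 16000 / 9.8 = 9.63 mm
Layer 56–35 kPa: Δp = 210 hPa = 21000 Pa, q̄ = 0.0027 kg/kg → 0.0027 × 21000 / 9.8 = 5.79 mm
PW = 35.92 + 7.67 + 9.63 + 5.79 = 59.01 ≈ 59.0 mm.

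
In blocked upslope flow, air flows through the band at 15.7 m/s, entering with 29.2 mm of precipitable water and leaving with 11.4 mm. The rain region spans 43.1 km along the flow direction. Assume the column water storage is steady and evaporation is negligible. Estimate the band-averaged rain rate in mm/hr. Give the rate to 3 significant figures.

R ≈ 23.3 mm/hr

Column moisture flux per unit crosswind length is F = V × PW.
Inflow: F_in = 15.7 × 29.2 = 458.44 mm·m/s
Outflow: F_out = 15.7 × 11.4 = 178.98 mm·m/s
Steady-state rate R = (F_in − F_out)/L = (458.44 − 178.98) / 43100 m = 6.484e-03 mm/s.
R = 6.484e-03 × 3600 = 23.3 mm/hr.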